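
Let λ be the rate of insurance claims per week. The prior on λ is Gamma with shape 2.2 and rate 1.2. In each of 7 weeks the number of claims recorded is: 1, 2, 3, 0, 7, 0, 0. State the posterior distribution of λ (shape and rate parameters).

Posterior: Gamma(shape=15.2, rate=8.2)

The Poisson likelihood adds the total count to the shape and the number of exposure periods to the rate. Here ∑xᵢ = 13 and n = 7, so shape 2.2→15.2 and rate 1.2→8.2.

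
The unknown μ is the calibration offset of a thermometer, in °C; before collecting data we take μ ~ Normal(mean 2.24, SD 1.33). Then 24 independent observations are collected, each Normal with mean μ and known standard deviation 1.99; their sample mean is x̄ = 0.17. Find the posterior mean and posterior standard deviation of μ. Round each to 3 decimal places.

Posterior mean ≈ 0.347; posterior SD ≈ 0.388

With known σ, the Normal prior is conjugate. Weight on the data is w = (n/σ²)/(n/σ² + 1/τ₀²) = 6.06045/(6.06045+0.565323) = 0.91468.
Posterior mean = w·x̄ + (1−w)·μ₀ = 0.91468·0.17 + 0.085322·2.24 = 0.347. Posterior variance = 1/(6.06045+0.565323) = 0.150926, so SD = 0.388.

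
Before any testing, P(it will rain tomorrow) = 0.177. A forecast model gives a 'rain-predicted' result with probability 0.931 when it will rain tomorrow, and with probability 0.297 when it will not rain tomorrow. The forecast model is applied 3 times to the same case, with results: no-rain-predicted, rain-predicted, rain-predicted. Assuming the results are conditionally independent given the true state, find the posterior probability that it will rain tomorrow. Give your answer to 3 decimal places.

With H the event that it will rain tomorrow, the joint likelihood of the observed sequence is P(data|H) = 0.069·0.931·0.931 = 0.059807 and P(data|¬H) = 0.703·0.297·0.297 = 0.062011.
Bayes: P(H|data) = 0.177·0.059807 / (0.177·0.059807 + 0.823·0.062011) = 0.010586/0.061621 = 0.1718.

Posterior P(H) ≈ 0.172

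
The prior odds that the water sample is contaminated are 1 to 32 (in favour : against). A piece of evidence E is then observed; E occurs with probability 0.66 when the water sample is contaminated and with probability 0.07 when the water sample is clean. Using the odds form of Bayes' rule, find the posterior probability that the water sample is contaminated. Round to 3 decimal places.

Prior odds = 1/32 = 0.031250.
Likelihood ratio for E = 0.66/0.07 = 9.4286.
Posterior odds = prior odds × LR = 0.29464.
Posterior probability = odds/(1+odds) = 0.29464/1.2946 = 0.228.

Posterior probability ≈ 0.228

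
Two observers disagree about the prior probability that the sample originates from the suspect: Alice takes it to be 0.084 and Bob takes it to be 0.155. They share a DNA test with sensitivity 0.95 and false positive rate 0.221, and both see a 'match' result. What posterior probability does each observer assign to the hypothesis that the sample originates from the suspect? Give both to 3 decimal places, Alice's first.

The likelihood ratio for a 'match' result is 0.95/0.221 = 4.2986.
Alice: prior odds 0.084/0.916 = 0.091703; posterior odds 0.39420; posterior probability 0.283.
Bob: prior odds 0.155/0.845 = 0.18343; posterior odds 0.78851; posterior probability 0.441.

Alice: 0.283; Bob: 0.441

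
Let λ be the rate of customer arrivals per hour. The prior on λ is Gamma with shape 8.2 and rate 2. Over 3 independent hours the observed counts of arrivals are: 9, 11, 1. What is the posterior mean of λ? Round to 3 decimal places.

Posterior mean ≈ 5.840

The Poisson likelihood adds the total count to the shape and the number of exposure periods to the rate. Here ∑xᵢ = 21 and n = 3, so shape 8.2→29.2 and rate 2→5.
Posterior mean = shape/rate = 29.2/5 = 5.840.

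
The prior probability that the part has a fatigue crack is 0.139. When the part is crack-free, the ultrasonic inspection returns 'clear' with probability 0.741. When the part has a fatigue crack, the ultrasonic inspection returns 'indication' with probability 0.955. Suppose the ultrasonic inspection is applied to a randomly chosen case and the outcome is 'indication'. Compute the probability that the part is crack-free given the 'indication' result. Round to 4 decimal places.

P(¬H | E) ≈ 0.6269

Let H be the event that the part has a fatigue crack. P(H) = 0.139, so P(¬H) = 0.861. With E the 'indication' result, P(E|H) = 0.955 and P(E|¬H) = 0.259.
P(E) = 0.955·0.139 + 0.259·0.861 = 0.13275 + 0.22300 = 0.35574.
By Bayes' theorem, P(H|E) = 0.13275 / 0.35574 = 0.3731. Hence P(¬H|E) = 1 − 0.3731 = 0.6269.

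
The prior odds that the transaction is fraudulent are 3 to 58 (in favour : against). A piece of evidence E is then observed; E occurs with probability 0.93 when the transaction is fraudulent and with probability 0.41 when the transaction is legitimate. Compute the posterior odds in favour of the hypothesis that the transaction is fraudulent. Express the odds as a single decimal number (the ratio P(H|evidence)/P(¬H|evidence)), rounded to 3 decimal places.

Prior odds = 3/58 = 0.051724. In log-odds, ln(0.051724) = -2.9618.
Add log likelihood ratio: ln(2.2683) = 0.81903.
Posterior log-odds = -2.1428, so posterior odds = exp(-2.1428) = 0.11733.

Posterior odds ≈ 0.117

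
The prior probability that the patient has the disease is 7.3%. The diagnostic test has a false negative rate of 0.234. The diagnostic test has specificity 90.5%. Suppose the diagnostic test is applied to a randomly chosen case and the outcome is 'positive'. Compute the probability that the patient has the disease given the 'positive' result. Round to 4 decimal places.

Write H for 'the patient has the disease'. Prior odds H:¬H = 0.073/0.927 = 0.078749. For the 'positive' outcome, the likelihood ratio is 0.766/0.095 = 8.0632.
Posterior odds = 0.078749 × 8.0632 = 0.63496, so P(H|E) = 0.63496/(1+0.63496) = 0.3884.

P(H | E) ≈ 0.3884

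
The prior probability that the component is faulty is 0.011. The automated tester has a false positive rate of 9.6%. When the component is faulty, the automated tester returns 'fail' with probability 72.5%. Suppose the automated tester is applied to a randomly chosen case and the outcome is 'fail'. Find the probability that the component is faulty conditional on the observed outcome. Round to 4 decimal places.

Let H be the event that the component is faulty. P(H) = 0.011, so P(¬H) = 0.989. With E the 'fail' result, P(E|H) = 0.725 and P(E|¬H) = 0.096.
P(E) = 0.725·0.011 + 0.096·0.989 = 0.0079750 + 0.094944 = 0.10292.
By Bayes' theorem, P(H|E) = 0.0079750 / 0.10292 = 0.0775.

P(H | E) ≈ 0.0775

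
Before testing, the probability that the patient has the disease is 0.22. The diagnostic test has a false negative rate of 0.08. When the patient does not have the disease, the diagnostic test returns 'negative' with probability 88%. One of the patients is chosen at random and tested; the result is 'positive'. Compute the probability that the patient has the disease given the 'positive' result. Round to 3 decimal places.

P(H | E) ≈ 0.684

Let H be the event that the patient has the disease. P(H) = 0.22, so P(¬H) = 0.78. With E the 'positive' result, P(E|H) = 0.92 and P(E|¬H) = 0.12.
P(E) = 0.92·0.22 + 0.12·0.78 = 0.20240 + 0.093600 = 0.29600.
By Bayes' theorem, P(H|E) = 0.20240 / 0.29600 = 0.684.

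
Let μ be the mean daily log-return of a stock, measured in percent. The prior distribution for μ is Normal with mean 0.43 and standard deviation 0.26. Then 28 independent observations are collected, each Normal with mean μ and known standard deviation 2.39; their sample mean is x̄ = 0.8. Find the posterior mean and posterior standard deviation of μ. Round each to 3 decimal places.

Prior precision 1/τ₀² = 1/0.26² = 14.7929; data precision n/σ² = 28/2.39² = 4.90187.
Posterior precision = 14.7929 + 4.90187 = 19.6948, giving posterior SD = 1/√19.6948 = 0.225.
Posterior mean = (14.7929·0.43 + 4.90187·0.8) / 19.6948 = 0.522.

Posterior mean ≈ 0.522; posterior SD ≈ 0.225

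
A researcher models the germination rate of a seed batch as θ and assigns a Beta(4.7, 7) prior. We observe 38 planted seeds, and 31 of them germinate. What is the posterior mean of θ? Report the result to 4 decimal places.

Posterior mean ≈ 0.7183

Observing 31 successes and 7 failures updates Beta(4.7, 7) by adding the success and failure counts to the two shape parameters: α = 4.7+31 = 35.7, β = 7+7 = 14.
E[θ | data] = 35.7/(35.7+14) = 0.7183.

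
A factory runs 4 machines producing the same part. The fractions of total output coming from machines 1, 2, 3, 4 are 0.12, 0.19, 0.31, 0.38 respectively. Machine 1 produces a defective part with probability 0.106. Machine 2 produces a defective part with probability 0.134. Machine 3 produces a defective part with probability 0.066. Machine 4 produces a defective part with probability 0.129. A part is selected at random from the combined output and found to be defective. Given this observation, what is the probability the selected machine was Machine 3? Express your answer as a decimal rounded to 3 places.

Posterior probability ≈ 0.190

Tabulate prior·likelihood by source: [1] prior 0.12, lik 0.106, product 0.01272; [2] prior 0.19, lik 0.134, product 0.02546; [3] prior 0.31, lik 0.066, product 0.02046; [4] prior 0.38, lik 0.129, product 0.04902.
Normalizing constant = 0.10766; the posterior for Machine 3 is its product over the sum, 0.02046/0.10766 = 0.190.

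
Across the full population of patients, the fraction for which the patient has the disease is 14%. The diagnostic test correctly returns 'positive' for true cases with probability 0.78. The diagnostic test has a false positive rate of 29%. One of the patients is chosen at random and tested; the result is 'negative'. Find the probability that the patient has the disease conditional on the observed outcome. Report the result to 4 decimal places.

Write H for 'the patient has the disease'. Prior odds H:¬H = 0.14/0.86 = 0.16279. For the 'negative' outcome, the likelihood ratio is 0.22/0.71 = 0.30986.
Posterior odds = 0.16279 × 0.30986 = 0.050442, so P(H|E) = 0.050442/(1+0.050442) = 0.0480.

P(H | E) ≈ 0.0480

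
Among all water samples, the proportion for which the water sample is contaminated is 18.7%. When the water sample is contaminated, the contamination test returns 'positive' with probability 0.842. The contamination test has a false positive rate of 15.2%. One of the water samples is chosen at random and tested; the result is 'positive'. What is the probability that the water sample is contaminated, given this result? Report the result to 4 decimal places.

Write H for 'the water sample is contaminated'. Prior odds H:¬H = 0.187/0.813 = 0.23001. For the 'positive' outcome, the likelihood ratio is 0.842/0.152 = 5.5395.
Posterior odds = 0.23001 × 5.5395 = 1.2741, so P(H|E) = 1.2741/(1+1.2741) = 0.5603.

P(H | E) ≈ 0.5603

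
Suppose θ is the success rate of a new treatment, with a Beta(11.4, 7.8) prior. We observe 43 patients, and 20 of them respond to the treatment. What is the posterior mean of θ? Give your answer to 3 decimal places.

Posterior mean ≈ 0.505

The binomial likelihood is conjugate to the Beta prior: with 20 successes and 23 failures, the posterior is Beta(11.4+20, 7.8+23) = Beta(31.4, 30.8).
E[θ | data] = 31.4/(31.4+30.8) = 0.505.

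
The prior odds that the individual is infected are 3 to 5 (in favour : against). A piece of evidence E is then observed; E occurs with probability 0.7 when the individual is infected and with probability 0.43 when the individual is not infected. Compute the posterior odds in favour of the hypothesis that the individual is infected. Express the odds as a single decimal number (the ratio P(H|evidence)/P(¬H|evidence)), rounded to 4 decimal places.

Prior odds = 3/5 = 0.60000.
Likelihood ratio for E = 0.7/0.43 = 1.6279.
Posterior odds = prior odds × LR = 0.97674.

Posterior odds ≈ 0.9767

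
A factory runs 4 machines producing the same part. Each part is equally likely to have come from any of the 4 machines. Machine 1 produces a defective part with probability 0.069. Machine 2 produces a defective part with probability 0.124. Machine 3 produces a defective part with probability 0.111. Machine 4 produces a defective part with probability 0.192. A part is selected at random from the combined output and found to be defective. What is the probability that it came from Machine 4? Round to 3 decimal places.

Tabulate prior·likelihood by source: [1] prior 0.25, lik 0.069, product 0.01725; [2] prior 0.25, lik 0.124, product 0.03100; [3] prior 0.25, lik 0.111, product 0.02775; [4] prior 0.25, lik 0.192, product 0.04800.
Normalizing constant = 0.12400; the posterior for Machine 4 is its product over the sum, 0.04800/0.12400 = 0.387.

Posterior probability ≈ 0.387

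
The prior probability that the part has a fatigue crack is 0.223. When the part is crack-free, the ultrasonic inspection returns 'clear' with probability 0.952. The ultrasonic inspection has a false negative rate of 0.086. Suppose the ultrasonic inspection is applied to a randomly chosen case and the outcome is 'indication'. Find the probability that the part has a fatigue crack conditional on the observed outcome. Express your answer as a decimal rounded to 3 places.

Write H for 'the part has a fatigue crack'. Prior odds H:¬H = 0.223/0.777 = 0.28700. For the 'indication' outcome, the likelihood ratio is 0.914/0.048 = 19.042.
Posterior odds = 0.28700 × 19.042 = 5.4650, so P(H|E) = 5.4650/(1+5.4650) = 0.845.

P(H | E) ≈ 0.845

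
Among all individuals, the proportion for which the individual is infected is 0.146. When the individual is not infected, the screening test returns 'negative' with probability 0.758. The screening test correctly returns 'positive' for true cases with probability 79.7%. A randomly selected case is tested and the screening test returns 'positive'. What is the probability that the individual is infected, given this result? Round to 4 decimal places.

P(H | E) ≈ 0.3602

Write H for 'the individual is infected'. Prior odds H:¬H = 0.146/0.854 = 0.17096. For the 'positive' outcome, the likelihood ratio is 0.797/0.242 = 3.2934.
Posterior odds = 0.17096 × 3.2934 = 0.56304, so P(H|E) = 0.56304/(1+0.56304) = 0.3602.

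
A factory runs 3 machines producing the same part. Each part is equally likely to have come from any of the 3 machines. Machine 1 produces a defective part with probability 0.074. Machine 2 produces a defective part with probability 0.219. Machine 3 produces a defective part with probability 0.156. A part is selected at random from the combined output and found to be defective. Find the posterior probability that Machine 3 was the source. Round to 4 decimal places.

P(defective|M1) = 0.074; P(defective|M2) = 0.219; P(defective|M3) = 0.156.
Prior × likelihood for each source: 0.333333·0.074=0.02467, 0.333333·0.219=0.07300, 0.333333·0.156=0.05200. Summing gives P(defective) = 0.14967.
P(Machine 3 | defective) = 0.05200 / 0.14967 = 0.3474.

Posterior probability ≈ 0.3474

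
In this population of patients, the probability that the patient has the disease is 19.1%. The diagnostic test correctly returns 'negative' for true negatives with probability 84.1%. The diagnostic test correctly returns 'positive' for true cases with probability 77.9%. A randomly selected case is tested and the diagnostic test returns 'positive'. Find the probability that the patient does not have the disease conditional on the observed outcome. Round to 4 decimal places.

Let H be the event that the patient has the disease. P(H) = 0.191, so P(¬H) = 0.809. With E the 'positive' result, P(E|H) = 0.779 and P(E|¬H) = 0.159.
P(E) = 0.779·0.191 + 0.159·0.809 = 0.14879 + 0.12863 = 0.27742.
By Bayes' theorem, P(H|E) = 0.14879 / 0.27742 = 0.5363. Hence P(¬H|E) = 1 − 0.5363 = 0.4637.

P(¬H | E) ≈ 0.4637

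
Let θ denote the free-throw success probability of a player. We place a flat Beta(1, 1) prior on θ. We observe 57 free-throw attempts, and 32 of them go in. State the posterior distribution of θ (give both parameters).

Observing 32 successes and 25 failures updates Beta(1, 1) by adding the success and failure counts to the two shape parameters: α = 1+32 = 33, β = 1+25 = 26.

Posterior: Beta(33, 26)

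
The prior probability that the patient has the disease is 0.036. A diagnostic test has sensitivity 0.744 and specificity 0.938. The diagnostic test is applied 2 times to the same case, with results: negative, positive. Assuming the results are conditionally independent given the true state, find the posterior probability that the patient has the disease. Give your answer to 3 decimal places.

Posterior P(H) ≈ 0.109

With H the event that the patient has the disease, the joint likelihood of the observed sequence is P(data|H) = 0.256·0.744 = 0.19046 and P(data|¬H) = 0.938·0.062 = 0.058156.
Bayes: P(H|data) = 0.036·0.19046 / (0.036·0.19046 + 0.964·0.058156) = 0.0068567/0.062919 = 0.1090.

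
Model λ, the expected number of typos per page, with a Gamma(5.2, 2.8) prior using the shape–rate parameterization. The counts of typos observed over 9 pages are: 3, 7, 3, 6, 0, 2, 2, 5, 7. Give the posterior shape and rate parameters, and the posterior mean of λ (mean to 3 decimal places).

Posterior: Gamma(shape=40.2, rate=11.8); mean ≈ 3.407

The Poisson likelihood adds the total count to the shape and the number of exposure periods to the rate. Here ∑xᵢ = 35 and n = 9, so shape 5.2→40.2 and rate 2.8→11.8.
Posterior mean = shape/rate = 40.2/11.8 = 3.407.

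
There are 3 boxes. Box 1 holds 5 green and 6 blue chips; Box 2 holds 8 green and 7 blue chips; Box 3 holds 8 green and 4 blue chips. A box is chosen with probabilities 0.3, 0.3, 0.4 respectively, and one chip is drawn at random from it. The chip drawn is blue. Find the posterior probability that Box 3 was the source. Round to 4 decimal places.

Tabulate prior·likelihood by source: [1] prior 0.3, lik 0.5455, product 0.1636; [2] prior 0.3, lik 0.4667, product 0.1400; [3] prior 0.4, lik 0.3333, product 0.1333.
Normalizing constant = 0.43697; the posterior for Box 3 is its product over the sum, 0.1333/0.43697 = 0.3051.

Posterior probability ≈ 0.3051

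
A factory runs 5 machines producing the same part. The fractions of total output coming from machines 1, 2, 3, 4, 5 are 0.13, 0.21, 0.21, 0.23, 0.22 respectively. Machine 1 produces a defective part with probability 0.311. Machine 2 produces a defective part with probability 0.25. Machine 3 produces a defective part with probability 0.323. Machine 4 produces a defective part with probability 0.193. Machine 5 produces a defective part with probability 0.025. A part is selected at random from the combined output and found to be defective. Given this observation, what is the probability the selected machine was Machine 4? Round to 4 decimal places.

Posterior probability ≈ 0.2107

Tabulate prior·likelihood by source: [1] prior 0.13, lik 0.311, product 0.04043; [2] prior 0.21, lik 0.25, product 0.05250; [3] prior 0.21, lik 0.323, product 0.06783; [4] prior 0.23, lik 0.193, product 0.04439; [5] prior 0.22, lik 0.025, product 0.005500.
Normalizing constant = 0.21065; the posterior for Machine 4 is its product over the sum, 0.04439/0.21065 = 0.2107.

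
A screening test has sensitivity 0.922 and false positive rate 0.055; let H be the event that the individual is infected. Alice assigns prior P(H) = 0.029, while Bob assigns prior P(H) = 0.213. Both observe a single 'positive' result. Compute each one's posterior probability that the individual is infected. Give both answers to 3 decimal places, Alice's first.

The likelihood ratio for a 'positive' result is 0.922/0.055 = 16.764.
Alice: prior odds 0.029/0.971 = 0.029866; posterior odds 0.50066; posterior probability 0.334.
Bob: prior odds 0.213/0.787 = 0.27065; posterior odds 4.5370; posterior probability 0.819.

Alice: 0.334; Bob: 0.819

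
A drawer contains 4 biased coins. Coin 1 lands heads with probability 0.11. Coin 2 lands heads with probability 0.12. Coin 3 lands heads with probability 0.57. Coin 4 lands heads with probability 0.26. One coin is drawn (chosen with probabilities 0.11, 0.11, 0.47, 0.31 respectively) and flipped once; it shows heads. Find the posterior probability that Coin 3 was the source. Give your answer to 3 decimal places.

Posterior probability ≈ 0.717

Tabulate prior·likelihood by source: [1] prior 0.11, lik 0.11, product 0.01210; [2] prior 0.11, lik 0.12, product 0.01320; [3] prior 0.47, lik 0.57, product 0.2679; [4] prior 0.31, lik 0.26, product 0.08060.
Normalizing constant = 0.37380; the posterior for Coin 3 is its product over the sum, 0.2679/0.37380 = 0.717.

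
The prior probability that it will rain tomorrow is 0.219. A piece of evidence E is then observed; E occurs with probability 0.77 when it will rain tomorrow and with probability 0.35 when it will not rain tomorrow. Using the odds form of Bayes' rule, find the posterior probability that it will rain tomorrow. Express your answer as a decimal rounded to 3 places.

Prior odds = 0.219/(1−0.219) = 0.28041.
Likelihood ratio for E = 0.77/0.35 = 2.2000.
Posterior odds = prior odds × LR = 0.61690.
Posterior probability = odds/(1+odds) = 0.61690/1.6169 = 0.382.

Posterior probability ≈ 0.382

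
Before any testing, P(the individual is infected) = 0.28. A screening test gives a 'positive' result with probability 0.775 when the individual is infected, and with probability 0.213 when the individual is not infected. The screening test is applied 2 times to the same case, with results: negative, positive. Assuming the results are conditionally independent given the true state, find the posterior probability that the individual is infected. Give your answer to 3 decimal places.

Posterior P(H) ≈ 0.288

With H the event that the individual is infected, the joint likelihood of the observed sequence is P(data|H) = 0.225·0.775 = 0.17438 and P(data|¬H) = 0.787·0.213 = 0.16763.
Bayes: P(H|data) = 0.28·0.17438 / (0.28·0.17438 + 0.72·0.16763) = 0.048825/0.16952 = 0.2880.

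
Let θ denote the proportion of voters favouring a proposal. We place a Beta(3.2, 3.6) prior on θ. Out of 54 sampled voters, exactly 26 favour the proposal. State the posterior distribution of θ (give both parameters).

The binomial likelihood is conjugate to the Beta prior: with 26 successes and 28 failures, the posterior is Beta(3.2+26, 3.6+28) = Beta(29.2, 31.6).

Posterior: Beta(29.2, 31.6)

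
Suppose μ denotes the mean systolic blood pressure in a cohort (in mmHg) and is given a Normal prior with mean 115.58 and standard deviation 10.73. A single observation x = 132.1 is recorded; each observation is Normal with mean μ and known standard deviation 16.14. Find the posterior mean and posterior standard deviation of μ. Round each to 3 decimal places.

Posterior mean ≈ 120.643; posterior SD ≈ 8.936

With known σ, the Normal prior is conjugate. Weight on the data is w = (n/σ²)/(n/σ² + 1/τ₀²) = 0.00383878/(0.00383878+0.00868561) = 0.30650.
Posterior mean = w·x̄ + (1−w)·μ₀ = 0.30650·132.1 + 0.69350·115.58 = 120.643. Posterior variance = 1/(0.00383878+0.00868561) = 79.8442, so SD = 8.936.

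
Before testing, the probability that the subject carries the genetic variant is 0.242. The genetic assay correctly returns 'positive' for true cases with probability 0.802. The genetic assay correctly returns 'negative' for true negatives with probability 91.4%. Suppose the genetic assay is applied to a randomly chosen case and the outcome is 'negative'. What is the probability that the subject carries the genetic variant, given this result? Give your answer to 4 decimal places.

Let H be the event that the subject carries the genetic variant. P(H) = 0.242, so P(¬H) = 0.758. With E the 'negative' result, P(E|H) = 0.198 and P(E|¬H) = 0.914.
P(E) = 0.198·0.242 + 0.914·0.758 = 0.047916 + 0.69281 = 0.74073.
By Bayes' theorem, P(H|E) = 0.047916 / 0.74073 = 0.0647.

P(H | E) ≈ 0.0647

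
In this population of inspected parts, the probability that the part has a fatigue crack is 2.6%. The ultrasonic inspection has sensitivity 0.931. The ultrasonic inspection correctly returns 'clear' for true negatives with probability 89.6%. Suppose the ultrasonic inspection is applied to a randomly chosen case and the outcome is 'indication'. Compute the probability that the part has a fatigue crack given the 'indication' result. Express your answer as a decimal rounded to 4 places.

Write H for 'the part has a fatigue crack'. Prior odds H:¬H = 0.026/0.974 = 0.026694. For the 'indication' outcome, the likelihood ratio is 0.931/0.104 = 8.9519.
Posterior odds = 0.026694 × 8.9519 = 0.23896, so P(H|E) = 0.23896/(1+0.23896) = 0.1929.

P(H | E) ≈ 0.1929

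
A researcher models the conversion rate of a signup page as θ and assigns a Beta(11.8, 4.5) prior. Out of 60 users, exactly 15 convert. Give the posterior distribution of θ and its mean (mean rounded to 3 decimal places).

The binomial likelihood is conjugate to the Beta prior: with 15 successes and 45 failures, the posterior is Beta(11.8+15, 4.5+45) = Beta(26.8, 49.5).
Posterior mean = α/(α+β) = 26.8/76.3 = 0.351.

Posterior: Beta(26.8, 49.5); mean ≈ 0.351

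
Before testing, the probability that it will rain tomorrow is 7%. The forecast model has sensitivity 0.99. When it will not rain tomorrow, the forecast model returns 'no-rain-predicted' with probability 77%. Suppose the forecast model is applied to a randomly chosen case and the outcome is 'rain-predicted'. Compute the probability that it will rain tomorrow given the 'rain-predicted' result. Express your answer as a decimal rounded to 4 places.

P(H | E) ≈ 0.2447

Write H for 'it will rain tomorrow'. Prior odds H:¬H = 0.07/0.93 = 0.075269. For the 'rain-predicted' outcome, the likelihood ratio is 0.99/0.23 = 4.3043.
Posterior odds = 0.075269 × 4.3043 = 0.32398, so P(H|E) = 0.32398/(1+0.32398) = 0.2447.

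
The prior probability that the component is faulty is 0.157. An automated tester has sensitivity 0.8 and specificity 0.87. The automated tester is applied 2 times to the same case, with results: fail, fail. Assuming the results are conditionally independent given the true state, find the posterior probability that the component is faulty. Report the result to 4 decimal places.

Let H be the event that the component is faulty; start with P(H) = 0.157. P('fail'|H) = 0.8, P('fail'|¬H) = 0.13.
Update on result 1 ('fail'): P(H) ← 0.8·0.1570 / (0.8·0.1570 + 0.13·0.8430) = 0.12560/0.23519 = 0.5340.
Update on result 2 ('fail'): P(H) ← 0.8·0.5340 / (0.8·0.5340 + 0.13·0.4660) = 0.42723/0.48780 = 0.8758.

Posterior P(H) ≈ 0.8758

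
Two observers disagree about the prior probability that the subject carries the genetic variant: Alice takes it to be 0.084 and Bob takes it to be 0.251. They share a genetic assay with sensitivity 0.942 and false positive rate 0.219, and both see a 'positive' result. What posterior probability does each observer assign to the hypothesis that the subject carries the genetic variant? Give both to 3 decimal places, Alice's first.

Alice: 0.283; Bob: 0.590

The likelihood ratio for a 'positive' result is 0.942/0.219 = 4.3014.
Alice: prior odds 0.084/0.916 = 0.091703; posterior odds 0.39445; posterior probability 0.283.
Bob: prior odds 0.251/0.749 = 0.33511; posterior odds 1.4414; posterior probability 0.590.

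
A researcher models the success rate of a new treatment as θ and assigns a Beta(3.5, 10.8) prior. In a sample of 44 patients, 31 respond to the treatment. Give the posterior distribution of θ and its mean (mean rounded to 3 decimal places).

The binomial likelihood is conjugate to the Beta prior: with 31 successes and 13 failures, the posterior is Beta(3.5+31, 10.8+13) = Beta(34.5, 23.8).
E[θ | data] = 34.5/(34.5+23.8) = 0.592.

Posterior: Beta(34.5, 23.8); mean ≈ 0.592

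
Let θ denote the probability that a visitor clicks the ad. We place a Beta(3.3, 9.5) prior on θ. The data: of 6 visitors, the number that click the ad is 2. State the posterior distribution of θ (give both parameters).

The binomial likelihood is conjugate to the Beta prior: with 2 successes and 4 failures, the posterior is Beta(3.3+2, 9.5+4) = Beta(5.3, 13.5).

Posterior: Beta(5.3, 13.5)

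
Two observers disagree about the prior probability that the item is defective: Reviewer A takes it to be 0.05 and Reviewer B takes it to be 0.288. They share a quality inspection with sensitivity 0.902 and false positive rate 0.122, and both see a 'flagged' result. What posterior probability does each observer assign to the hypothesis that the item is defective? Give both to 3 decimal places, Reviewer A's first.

P('+'|H) = 0.902, P('+'|¬H) = 0.122.
Reviewer A: numerator 0.902·0.05 = 0.045100; evidence = 0.045100+0.122·0.95 = 0.16100; posterior = 0.280.
Reviewer B: numerator 0.902·0.288 = 0.25978; evidence = 0.25978+0.122·0.712 = 0.34664; posterior = 0.749.

Reviewer A: 0.280; Reviewer B: 0.749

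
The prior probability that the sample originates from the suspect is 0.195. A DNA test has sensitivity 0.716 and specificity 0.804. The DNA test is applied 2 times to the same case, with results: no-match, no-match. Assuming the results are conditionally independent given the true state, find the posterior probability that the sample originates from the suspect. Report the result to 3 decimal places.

Posterior P(H) ≈ 0.029

With H the event that the sample originates from the suspect, the joint likelihood of the observed sequence is P(data|H) = 0.284·0.284 = 0.080656 and P(data|¬H) = 0.804·0.804 = 0.64642.
Bayes: P(H|data) = 0.195·0.080656 / (0.195·0.080656 + 0.805·0.64642) = 0.015728/0.53609 = 0.0293.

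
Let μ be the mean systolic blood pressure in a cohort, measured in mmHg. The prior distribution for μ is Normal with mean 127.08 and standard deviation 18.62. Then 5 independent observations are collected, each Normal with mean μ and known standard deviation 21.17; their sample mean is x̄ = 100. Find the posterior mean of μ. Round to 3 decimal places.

Posterior mean ≈ 105.563

With known σ, the Normal prior is conjugate. Weight on the data is w = (n/σ²)/(n/σ² + 1/τ₀²) = 0.0111565/(0.0111565+0.00288430) = 0.79458.
Posterior mean = w·x̄ + (1−w)·μ₀ = 0.79458·100 + 0.20542·127.08 = 105.563.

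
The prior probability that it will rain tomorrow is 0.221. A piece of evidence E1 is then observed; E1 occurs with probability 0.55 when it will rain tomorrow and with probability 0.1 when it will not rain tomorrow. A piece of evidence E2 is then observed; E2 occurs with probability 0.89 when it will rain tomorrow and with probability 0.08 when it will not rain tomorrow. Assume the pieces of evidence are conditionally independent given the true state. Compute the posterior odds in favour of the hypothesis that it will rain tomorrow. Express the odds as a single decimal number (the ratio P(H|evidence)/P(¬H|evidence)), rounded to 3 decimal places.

Posterior odds ≈ 17.359

Prior odds = 0.221/(1−0.221) = 0.28370.
Likelihood ratio for E1 = 0.55/0.1 = 5.5000.
Likelihood ratio for E2 = 0.89/0.08 = 11.125.
Posterior odds = prior odds × LR₁ × LR₂ = 17.359.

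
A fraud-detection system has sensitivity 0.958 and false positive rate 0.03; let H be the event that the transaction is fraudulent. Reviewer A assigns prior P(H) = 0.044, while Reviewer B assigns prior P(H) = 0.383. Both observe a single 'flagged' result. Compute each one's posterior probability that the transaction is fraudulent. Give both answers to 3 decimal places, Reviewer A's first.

Reviewer A: 0.595; Reviewer B: 0.952

The likelihood ratio for a 'flagged' result is 0.958/0.03 = 31.933.
Reviewer A: prior odds 0.044/0.956 = 0.046025; posterior odds 1.4697; posterior probability 0.595.
Reviewer B: prior odds 0.383/0.617 = 0.62075; posterior odds 19.822; posterior probability 0.952.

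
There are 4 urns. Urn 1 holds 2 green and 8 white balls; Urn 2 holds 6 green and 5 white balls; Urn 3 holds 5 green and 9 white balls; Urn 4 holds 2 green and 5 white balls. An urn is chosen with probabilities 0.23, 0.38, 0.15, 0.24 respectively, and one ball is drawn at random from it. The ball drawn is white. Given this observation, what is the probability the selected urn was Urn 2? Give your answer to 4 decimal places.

Posterior probability ≈ 0.2765

Tabulate prior·likelihood by source: [1] prior 0.23, lik 0.8, product 0.1840; [2] prior 0.38, lik 0.4545, product 0.1727; [3] prior 0.15, lik 0.6429, product 0.09643; [4] prior 0.24, lik 0.7143, product 0.1714.
Normalizing constant = 0.62458; the posterior for Urn 2 is its product over the sum, 0.1727/0.62458 = 0.2765.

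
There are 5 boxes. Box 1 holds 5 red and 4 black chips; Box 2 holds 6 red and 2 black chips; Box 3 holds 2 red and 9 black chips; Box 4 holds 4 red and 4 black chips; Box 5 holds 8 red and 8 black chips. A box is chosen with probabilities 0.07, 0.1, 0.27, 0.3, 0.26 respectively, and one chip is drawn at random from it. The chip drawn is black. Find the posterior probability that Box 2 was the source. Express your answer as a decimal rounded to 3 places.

Tabulate prior·likelihood by source: [1] prior 0.07, lik 0.4444, product 0.03111; [2] prior 0.1, lik 0.25, product 0.02500; [3] prior 0.27, lik 0.8182, product 0.2209; [4] prior 0.3, lik 0.5, product 0.1500; [5] prior 0.26, lik 0.5, product 0.1300.
Normalizing constant = 0.55702; the posterior for Box 2 is its product over the sum, 0.02500/0.55702 = 0.045.

Posterior probability ≈ 0.045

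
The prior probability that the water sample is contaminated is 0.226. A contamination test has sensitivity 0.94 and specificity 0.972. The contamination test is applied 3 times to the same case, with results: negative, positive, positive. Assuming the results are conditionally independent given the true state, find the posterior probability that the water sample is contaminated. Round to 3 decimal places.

Posterior P(H) ≈ 0.953

Let H be the event that the water sample is contaminated; start with P(H) = 0.226. P('positive'|H) = 0.94, P('positive'|¬H) = 0.028.
Update on result 1 ('negative'): P(H) ← 0.06·0.2260 / (0.06·0.2260 + 0.972·0.7740) = 0.013560/0.76589 = 0.0177.
Update on result 2 ('positive'): P(H) ← 0.94·0.0177 / (0.94·0.0177 + 0.028·0.9823) = 0.016643/0.044147 = 0.3770.
Update on result 3 ('positive'): P(H) ← 0.94·0.3770 / (0.94·0.3770 + 0.028·0.6230) = 0.35436/0.37181 = 0.9531.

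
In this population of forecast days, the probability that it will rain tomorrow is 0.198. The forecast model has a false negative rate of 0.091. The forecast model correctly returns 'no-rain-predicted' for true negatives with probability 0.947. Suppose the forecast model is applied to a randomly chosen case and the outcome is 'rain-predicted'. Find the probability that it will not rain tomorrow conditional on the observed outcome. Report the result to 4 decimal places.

P(¬H | E) ≈ 0.1910

Let H be the event that it will rain tomorrow. P(H) = 0.198, so P(¬H) = 0.802. With E the 'rain-predicted' result, P(E|H) = 0.909 and P(E|¬H) = 0.053.
P(E) = 0.909·0.198 + 0.053·0.802 = 0.17998 + 0.042506 = 0.22249.
By Bayes' theorem, P(H|E) = 0.17998 / 0.22249 = 0.8090. Hence P(¬H|E) = 1 − 0.8090 = 0.1910.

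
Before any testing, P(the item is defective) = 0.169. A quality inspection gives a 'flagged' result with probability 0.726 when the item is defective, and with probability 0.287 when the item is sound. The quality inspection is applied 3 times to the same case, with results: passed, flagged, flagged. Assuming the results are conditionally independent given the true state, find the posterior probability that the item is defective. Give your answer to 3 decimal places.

Posterior P(H) ≈ 0.333

With H the event that the item is defective, the joint likelihood of the observed sequence is P(data|H) = 0.274·0.726·0.726 = 0.14442 and P(data|¬H) = 0.713·0.287·0.287 = 0.058729.
Bayes: P(H|data) = 0.169·0.14442 / (0.169·0.14442 + 0.831·0.058729) = 0.024407/0.073211 = 0.3334.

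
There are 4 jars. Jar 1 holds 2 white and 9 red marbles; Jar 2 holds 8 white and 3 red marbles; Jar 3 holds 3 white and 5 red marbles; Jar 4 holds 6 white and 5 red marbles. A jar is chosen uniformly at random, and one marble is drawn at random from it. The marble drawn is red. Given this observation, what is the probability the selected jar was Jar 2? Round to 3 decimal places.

Posterior probability ≈ 0.126

Tabulate prior·likelihood by source: [1] prior 0.25, lik 0.8182, product 0.2045; [2] prior 0.25, lik 0.2727, product 0.06818; [3] prior 0.25, lik 0.625, product 0.1562; [4] prior 0.25, lik 0.4545, product 0.1136.
Normalizing constant = 0.54261; the posterior for Jar 2 is its product over the sum, 0.06818/0.54261 = 0.126.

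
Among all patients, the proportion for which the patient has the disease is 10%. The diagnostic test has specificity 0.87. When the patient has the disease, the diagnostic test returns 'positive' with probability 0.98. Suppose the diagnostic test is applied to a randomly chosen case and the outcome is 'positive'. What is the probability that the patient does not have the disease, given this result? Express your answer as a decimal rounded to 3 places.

P(¬H | E) ≈ 0.544

Write H for 'the patient has the disease'. Prior odds H:¬H = 0.1/0.9 = 0.11111. For the 'positive' outcome, the likelihood ratio is 0.98/0.13 = 7.5385.
Posterior odds = 0.11111 × 7.5385 = 0.83761, so P(H|E) = 0.83761/(1+0.83761) = 0.456. Then P(¬H|E) = 1 − 0.456 = 0.544.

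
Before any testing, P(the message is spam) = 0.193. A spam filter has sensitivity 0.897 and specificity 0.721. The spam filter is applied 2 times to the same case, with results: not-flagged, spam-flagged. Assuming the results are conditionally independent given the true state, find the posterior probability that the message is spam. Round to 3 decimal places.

With H the event that the message is spam, the joint likelihood of the observed sequence is P(data|H) = 0.103·0.897 = 0.092391 and P(data|¬H) = 0.721·0.279 = 0.20116.
Bayes: P(H|data) = 0.193·0.092391 / (0.193·0.092391 + 0.807·0.20116) = 0.017831/0.18017 = 0.0990.

Posterior P(H) ≈ 0.099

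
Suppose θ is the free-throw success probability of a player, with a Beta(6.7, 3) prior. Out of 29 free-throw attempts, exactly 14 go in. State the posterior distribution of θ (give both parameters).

Posterior: Beta(20.7, 18)

Observing 14 successes and 15 failures updates Beta(6.7, 3) by adding the success and failure counts to the two shape parameters: α = 6.7+14 = 20.7, β = 3+15 = 18.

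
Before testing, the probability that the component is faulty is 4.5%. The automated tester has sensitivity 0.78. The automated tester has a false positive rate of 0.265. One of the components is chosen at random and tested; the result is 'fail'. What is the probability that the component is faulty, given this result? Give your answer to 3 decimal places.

Write H for 'the component is faulty'. Prior odds H:¬H = 0.045/0.955 = 0.047120. For the 'fail' outcome, the likelihood ratio is 0.78/0.265 = 2.9434.
Posterior odds = 0.047120 × 2.9434 = 0.13869, so P(H|E) = 0.13869/(1+0.13869) = 0.122.

P(H | E) ≈ 0.122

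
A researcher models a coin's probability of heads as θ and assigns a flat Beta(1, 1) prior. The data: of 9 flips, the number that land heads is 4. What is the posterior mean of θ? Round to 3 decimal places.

Posterior mean ≈ 0.455

The binomial likelihood is conjugate to the Beta prior: with 4 successes and 5 failures, the posterior is Beta(1+4, 1+5) = Beta(5, 6).
Posterior mean = α/(α+β) = 5/11 = 0.455.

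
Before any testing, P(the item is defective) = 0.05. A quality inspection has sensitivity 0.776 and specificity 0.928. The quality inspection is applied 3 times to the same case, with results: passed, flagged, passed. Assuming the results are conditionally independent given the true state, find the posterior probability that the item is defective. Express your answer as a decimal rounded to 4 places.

Let H be the event that the item is defective; start with P(H) = 0.05. P('flagged'|H) = 0.776, P('flagged'|¬H) = 0.072.
Update on result 1 ('passed'): P(H) ← 0.224·0.0500 / (0.224·0.0500 + 0.928·0.9500) = 0.011200/0.89280 = 0.0125.
Update on result 2 ('flagged'): P(H) ← 0.776·0.0125 / (0.776·0.0125 + 0.072·0.9875) = 0.0097348/0.080832 = 0.1204.
Update on result 3 ('passed'): P(H) ← 0.224·0.1204 / (0.224·0.1204 + 0.928·0.8796) = 0.026977/0.84322 = 0.0320.

Posterior P(H) ≈ 0.0320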